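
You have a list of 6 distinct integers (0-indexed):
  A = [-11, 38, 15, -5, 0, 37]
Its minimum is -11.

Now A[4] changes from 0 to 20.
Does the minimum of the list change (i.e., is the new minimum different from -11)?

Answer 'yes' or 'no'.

Old min = -11
Change: A[4] 0 -> 20
Changed element was NOT the min; min changes only if 20 < -11.
New min = -11; changed? no

Answer: no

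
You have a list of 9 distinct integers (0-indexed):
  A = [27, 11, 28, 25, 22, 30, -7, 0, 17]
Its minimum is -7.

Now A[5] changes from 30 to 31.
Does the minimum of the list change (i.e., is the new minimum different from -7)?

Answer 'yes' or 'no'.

Answer: no

Derivation:
Old min = -7
Change: A[5] 30 -> 31
Changed element was NOT the min; min changes only if 31 < -7.
New min = -7; changed? no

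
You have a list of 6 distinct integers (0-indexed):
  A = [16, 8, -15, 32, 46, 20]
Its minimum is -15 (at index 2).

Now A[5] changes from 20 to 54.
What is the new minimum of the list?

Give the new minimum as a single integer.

Old min = -15 (at index 2)
Change: A[5] 20 -> 54
Changed element was NOT the old min.
  New min = min(old_min, new_val) = min(-15, 54) = -15

Answer: -15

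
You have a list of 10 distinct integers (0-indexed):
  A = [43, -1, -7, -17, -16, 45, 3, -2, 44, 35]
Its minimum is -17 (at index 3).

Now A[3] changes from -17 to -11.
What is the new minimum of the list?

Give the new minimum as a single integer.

Old min = -17 (at index 3)
Change: A[3] -17 -> -11
Changed element WAS the min. Need to check: is -11 still <= all others?
  Min of remaining elements: -16
  New min = min(-11, -16) = -16

Answer: -16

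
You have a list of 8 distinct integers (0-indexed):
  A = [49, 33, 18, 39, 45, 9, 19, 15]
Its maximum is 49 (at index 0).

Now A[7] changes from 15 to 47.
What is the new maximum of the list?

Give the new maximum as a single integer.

Answer: 49

Derivation:
Old max = 49 (at index 0)
Change: A[7] 15 -> 47
Changed element was NOT the old max.
  New max = max(old_max, new_val) = max(49, 47) = 49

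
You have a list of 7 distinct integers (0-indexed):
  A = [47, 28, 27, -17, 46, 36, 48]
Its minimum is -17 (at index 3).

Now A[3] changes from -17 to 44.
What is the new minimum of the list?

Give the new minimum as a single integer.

Answer: 27

Derivation:
Old min = -17 (at index 3)
Change: A[3] -17 -> 44
Changed element WAS the min. Need to check: is 44 still <= all others?
  Min of remaining elements: 27
  New min = min(44, 27) = 27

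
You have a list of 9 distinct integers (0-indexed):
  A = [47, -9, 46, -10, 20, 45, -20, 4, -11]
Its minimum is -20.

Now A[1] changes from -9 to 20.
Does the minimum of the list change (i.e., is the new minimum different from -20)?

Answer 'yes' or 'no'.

Answer: no

Derivation:
Old min = -20
Change: A[1] -9 -> 20
Changed element was NOT the min; min changes only if 20 < -20.
New min = -20; changed? no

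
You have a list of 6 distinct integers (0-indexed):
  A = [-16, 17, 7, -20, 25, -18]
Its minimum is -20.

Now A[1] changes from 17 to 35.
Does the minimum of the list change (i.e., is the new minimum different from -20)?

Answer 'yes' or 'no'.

Answer: no

Derivation:
Old min = -20
Change: A[1] 17 -> 35
Changed element was NOT the min; min changes only if 35 < -20.
New min = -20; changed? no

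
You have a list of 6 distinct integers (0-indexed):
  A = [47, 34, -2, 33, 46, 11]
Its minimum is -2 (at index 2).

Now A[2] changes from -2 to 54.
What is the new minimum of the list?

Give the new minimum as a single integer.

Answer: 11

Derivation:
Old min = -2 (at index 2)
Change: A[2] -2 -> 54
Changed element WAS the min. Need to check: is 54 still <= all others?
  Min of remaining elements: 11
  New min = min(54, 11) = 11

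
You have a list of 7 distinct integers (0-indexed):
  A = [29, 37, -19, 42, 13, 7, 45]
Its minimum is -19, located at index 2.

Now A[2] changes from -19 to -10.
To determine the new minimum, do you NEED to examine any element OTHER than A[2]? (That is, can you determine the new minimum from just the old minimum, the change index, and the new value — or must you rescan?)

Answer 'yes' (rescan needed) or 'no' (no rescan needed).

Answer: yes

Derivation:
Old min = -19 at index 2
Change at index 2: -19 -> -10
Index 2 WAS the min and new value -10 > old min -19. Must rescan other elements to find the new min.
Needs rescan: yes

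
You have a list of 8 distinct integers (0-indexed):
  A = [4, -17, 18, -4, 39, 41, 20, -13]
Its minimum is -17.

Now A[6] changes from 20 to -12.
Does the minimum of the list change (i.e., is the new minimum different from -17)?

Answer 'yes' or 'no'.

Old min = -17
Change: A[6] 20 -> -12
Changed element was NOT the min; min changes only if -12 < -17.
New min = -17; changed? no

Answer: no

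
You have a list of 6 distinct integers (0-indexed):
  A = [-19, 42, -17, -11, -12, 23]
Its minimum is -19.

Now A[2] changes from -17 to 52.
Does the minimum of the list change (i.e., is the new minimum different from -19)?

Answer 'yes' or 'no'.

Answer: no

Derivation:
Old min = -19
Change: A[2] -17 -> 52
Changed element was NOT the min; min changes only if 52 < -19.
New min = -19; changed? no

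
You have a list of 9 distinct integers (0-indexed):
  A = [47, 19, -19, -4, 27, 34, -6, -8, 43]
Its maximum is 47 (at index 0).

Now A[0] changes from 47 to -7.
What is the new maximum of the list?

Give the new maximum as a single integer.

Old max = 47 (at index 0)
Change: A[0] 47 -> -7
Changed element WAS the max -> may need rescan.
  Max of remaining elements: 43
  New max = max(-7, 43) = 43

Answer: 43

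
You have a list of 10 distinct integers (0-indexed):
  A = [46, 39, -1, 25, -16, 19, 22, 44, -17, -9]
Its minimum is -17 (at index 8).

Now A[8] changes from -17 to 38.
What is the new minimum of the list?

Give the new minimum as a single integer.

Answer: -16

Derivation:
Old min = -17 (at index 8)
Change: A[8] -17 -> 38
Changed element WAS the min. Need to check: is 38 still <= all others?
  Min of remaining elements: -16
  New min = min(38, -16) = -16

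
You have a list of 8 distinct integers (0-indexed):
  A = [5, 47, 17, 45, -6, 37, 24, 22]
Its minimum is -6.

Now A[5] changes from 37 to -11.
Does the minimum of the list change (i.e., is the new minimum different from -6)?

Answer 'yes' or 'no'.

Answer: yes

Derivation:
Old min = -6
Change: A[5] 37 -> -11
Changed element was NOT the min; min changes only if -11 < -6.
New min = -11; changed? yes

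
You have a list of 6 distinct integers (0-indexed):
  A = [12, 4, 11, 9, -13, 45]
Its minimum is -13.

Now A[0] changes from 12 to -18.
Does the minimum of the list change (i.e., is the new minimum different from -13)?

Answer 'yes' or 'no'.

Old min = -13
Change: A[0] 12 -> -18
Changed element was NOT the min; min changes only if -18 < -13.
New min = -18; changed? yes

Answer: yes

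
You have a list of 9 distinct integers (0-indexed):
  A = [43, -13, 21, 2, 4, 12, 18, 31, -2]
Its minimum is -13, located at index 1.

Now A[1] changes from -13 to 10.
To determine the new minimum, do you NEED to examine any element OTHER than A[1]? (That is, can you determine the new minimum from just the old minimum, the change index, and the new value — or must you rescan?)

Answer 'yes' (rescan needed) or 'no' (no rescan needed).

Answer: yes

Derivation:
Old min = -13 at index 1
Change at index 1: -13 -> 10
Index 1 WAS the min and new value 10 > old min -13. Must rescan other elements to find the new min.
Needs rescan: yes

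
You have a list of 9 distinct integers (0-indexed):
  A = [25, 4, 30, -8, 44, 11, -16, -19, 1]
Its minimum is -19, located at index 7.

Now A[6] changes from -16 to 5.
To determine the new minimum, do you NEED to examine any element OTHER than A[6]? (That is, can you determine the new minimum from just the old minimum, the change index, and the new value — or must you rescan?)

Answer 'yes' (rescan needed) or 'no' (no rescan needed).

Old min = -19 at index 7
Change at index 6: -16 -> 5
Index 6 was NOT the min. New min = min(-19, 5). No rescan of other elements needed.
Needs rescan: no

Answer: no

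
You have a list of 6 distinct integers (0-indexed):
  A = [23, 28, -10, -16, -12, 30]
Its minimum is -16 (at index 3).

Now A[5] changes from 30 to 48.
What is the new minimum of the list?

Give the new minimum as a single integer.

Answer: -16

Derivation:
Old min = -16 (at index 3)
Change: A[5] 30 -> 48
Changed element was NOT the old min.
  New min = min(old_min, new_val) = min(-16, 48) = -16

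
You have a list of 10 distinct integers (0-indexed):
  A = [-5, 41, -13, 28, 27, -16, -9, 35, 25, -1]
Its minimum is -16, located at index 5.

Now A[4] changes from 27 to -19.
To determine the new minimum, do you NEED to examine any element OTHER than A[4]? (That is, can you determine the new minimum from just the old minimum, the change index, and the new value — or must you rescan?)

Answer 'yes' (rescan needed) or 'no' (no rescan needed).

Old min = -16 at index 5
Change at index 4: 27 -> -19
Index 4 was NOT the min. New min = min(-16, -19). No rescan of other elements needed.
Needs rescan: no

Answer: no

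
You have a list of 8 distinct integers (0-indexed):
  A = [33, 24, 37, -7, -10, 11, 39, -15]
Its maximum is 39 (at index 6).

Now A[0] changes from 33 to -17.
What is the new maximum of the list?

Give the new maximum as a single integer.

Answer: 39

Derivation:
Old max = 39 (at index 6)
Change: A[0] 33 -> -17
Changed element was NOT the old max.
  New max = max(old_max, new_val) = max(39, -17) = 39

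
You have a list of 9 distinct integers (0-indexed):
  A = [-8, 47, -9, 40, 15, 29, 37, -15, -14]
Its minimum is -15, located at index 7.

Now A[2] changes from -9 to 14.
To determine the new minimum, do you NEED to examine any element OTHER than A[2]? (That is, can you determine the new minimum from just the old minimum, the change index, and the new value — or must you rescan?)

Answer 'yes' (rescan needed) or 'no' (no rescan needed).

Answer: no

Derivation:
Old min = -15 at index 7
Change at index 2: -9 -> 14
Index 2 was NOT the min. New min = min(-15, 14). No rescan of other elements needed.
Needs rescan: no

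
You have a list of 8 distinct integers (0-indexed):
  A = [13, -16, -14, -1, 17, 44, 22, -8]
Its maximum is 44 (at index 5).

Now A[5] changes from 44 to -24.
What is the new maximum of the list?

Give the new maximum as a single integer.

Answer: 22

Derivation:
Old max = 44 (at index 5)
Change: A[5] 44 -> -24
Changed element WAS the max -> may need rescan.
  Max of remaining elements: 22
  New max = max(-24, 22) = 22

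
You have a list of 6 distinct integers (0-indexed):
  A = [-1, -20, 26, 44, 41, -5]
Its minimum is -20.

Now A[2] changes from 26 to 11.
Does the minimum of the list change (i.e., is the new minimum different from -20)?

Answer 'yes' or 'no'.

Answer: no

Derivation:
Old min = -20
Change: A[2] 26 -> 11
Changed element was NOT the min; min changes only if 11 < -20.
New min = -20; changed? no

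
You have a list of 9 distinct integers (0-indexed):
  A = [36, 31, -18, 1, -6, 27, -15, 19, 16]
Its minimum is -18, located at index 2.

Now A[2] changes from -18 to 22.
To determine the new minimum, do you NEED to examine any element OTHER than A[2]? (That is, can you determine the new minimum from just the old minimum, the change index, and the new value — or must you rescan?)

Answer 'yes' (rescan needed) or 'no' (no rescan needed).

Answer: yes

Derivation:
Old min = -18 at index 2
Change at index 2: -18 -> 22
Index 2 WAS the min and new value 22 > old min -18. Must rescan other elements to find the new min.
Needs rescan: yes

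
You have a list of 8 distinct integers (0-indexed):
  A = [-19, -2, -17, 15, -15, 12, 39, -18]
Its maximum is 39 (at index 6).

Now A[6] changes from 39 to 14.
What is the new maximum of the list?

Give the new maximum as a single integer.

Old max = 39 (at index 6)
Change: A[6] 39 -> 14
Changed element WAS the max -> may need rescan.
  Max of remaining elements: 15
  New max = max(14, 15) = 15

Answer: 15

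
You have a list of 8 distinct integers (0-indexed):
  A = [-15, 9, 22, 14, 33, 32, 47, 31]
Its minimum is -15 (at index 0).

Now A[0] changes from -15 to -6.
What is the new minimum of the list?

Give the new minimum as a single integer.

Answer: -6

Derivation:
Old min = -15 (at index 0)
Change: A[0] -15 -> -6
Changed element WAS the min. Need to check: is -6 still <= all others?
  Min of remaining elements: 9
  New min = min(-6, 9) = -6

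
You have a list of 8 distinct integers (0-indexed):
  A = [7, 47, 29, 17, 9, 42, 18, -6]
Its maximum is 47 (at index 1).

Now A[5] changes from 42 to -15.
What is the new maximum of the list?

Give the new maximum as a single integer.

Answer: 47

Derivation:
Old max = 47 (at index 1)
Change: A[5] 42 -> -15
Changed element was NOT the old max.
  New max = max(old_max, new_val) = max(47, -15) = 47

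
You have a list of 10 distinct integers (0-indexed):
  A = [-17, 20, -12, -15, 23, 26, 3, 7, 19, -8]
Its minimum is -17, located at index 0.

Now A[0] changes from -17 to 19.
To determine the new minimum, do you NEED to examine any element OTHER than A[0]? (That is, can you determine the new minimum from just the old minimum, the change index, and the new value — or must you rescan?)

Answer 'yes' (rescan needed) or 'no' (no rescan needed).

Old min = -17 at index 0
Change at index 0: -17 -> 19
Index 0 WAS the min and new value 19 > old min -17. Must rescan other elements to find the new min.
Needs rescan: yes

Answer: yes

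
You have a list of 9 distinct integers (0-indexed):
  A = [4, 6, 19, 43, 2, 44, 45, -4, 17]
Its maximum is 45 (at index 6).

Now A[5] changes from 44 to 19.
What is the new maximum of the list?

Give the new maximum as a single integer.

Answer: 45

Derivation:
Old max = 45 (at index 6)
Change: A[5] 44 -> 19
Changed element was NOT the old max.
  New max = max(old_max, new_val) = max(45, 19) = 45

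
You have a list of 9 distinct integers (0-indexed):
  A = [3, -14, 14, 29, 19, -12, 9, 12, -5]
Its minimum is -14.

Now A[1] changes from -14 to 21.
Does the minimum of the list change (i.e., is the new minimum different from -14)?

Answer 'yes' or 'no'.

Old min = -14
Change: A[1] -14 -> 21
Changed element was the min; new min must be rechecked.
New min = -12; changed? yes

Answer: yes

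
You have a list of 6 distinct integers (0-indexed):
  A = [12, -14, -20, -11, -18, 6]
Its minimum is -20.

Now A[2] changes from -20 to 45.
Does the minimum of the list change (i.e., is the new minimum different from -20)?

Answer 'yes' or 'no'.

Old min = -20
Change: A[2] -20 -> 45
Changed element was the min; new min must be rechecked.
New min = -18; changed? yes

Answer: yes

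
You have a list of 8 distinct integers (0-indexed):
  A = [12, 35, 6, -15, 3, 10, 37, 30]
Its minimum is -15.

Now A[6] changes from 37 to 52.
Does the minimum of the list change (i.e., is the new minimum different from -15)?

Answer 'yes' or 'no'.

Old min = -15
Change: A[6] 37 -> 52
Changed element was NOT the min; min changes only if 52 < -15.
New min = -15; changed? no

Answer: no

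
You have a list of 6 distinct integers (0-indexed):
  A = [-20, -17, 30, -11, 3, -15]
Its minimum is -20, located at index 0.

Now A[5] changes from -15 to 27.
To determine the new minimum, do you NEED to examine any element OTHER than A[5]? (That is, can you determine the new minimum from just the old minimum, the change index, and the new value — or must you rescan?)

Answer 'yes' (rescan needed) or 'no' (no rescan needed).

Answer: no

Derivation:
Old min = -20 at index 0
Change at index 5: -15 -> 27
Index 5 was NOT the min. New min = min(-20, 27). No rescan of other elements needed.
Needs rescan: no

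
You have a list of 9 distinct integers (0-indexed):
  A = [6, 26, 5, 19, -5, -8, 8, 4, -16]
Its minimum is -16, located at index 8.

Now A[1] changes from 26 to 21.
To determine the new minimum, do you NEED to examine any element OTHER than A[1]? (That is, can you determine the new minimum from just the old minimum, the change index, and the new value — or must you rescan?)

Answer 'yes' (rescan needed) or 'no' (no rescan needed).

Old min = -16 at index 8
Change at index 1: 26 -> 21
Index 1 was NOT the min. New min = min(-16, 21). No rescan of other elements needed.
Needs rescan: no

Answer: no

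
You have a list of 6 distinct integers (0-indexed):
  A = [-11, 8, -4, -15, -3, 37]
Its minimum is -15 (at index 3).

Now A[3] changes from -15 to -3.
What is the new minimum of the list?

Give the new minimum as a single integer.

Answer: -11

Derivation:
Old min = -15 (at index 3)
Change: A[3] -15 -> -3
Changed element WAS the min. Need to check: is -3 still <= all others?
  Min of remaining elements: -11
  New min = min(-3, -11) = -11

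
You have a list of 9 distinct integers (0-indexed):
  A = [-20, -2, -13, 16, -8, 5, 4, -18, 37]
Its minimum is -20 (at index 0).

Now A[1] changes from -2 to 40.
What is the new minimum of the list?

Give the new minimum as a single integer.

Answer: -20

Derivation:
Old min = -20 (at index 0)
Change: A[1] -2 -> 40
Changed element was NOT the old min.
  New min = min(old_min, new_val) = min(-20, 40) = -20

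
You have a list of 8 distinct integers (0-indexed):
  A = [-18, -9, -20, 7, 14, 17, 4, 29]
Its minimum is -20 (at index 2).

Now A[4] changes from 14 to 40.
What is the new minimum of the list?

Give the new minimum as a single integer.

Old min = -20 (at index 2)
Change: A[4] 14 -> 40
Changed element was NOT the old min.
  New min = min(old_min, new_val) = min(-20, 40) = -20

Answer: -20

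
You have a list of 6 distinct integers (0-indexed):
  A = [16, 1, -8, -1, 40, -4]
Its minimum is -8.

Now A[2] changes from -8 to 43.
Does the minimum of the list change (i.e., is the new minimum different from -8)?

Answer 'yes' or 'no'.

Old min = -8
Change: A[2] -8 -> 43
Changed element was the min; new min must be rechecked.
New min = -4; changed? yes

Answer: yes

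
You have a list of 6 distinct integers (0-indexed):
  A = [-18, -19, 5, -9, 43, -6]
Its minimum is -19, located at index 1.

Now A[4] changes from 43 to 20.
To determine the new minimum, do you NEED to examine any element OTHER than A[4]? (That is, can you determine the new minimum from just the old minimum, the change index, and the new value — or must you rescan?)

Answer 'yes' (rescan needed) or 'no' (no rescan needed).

Answer: no

Derivation:
Old min = -19 at index 1
Change at index 4: 43 -> 20
Index 4 was NOT the min. New min = min(-19, 20). No rescan of other elements needed.
Needs rescan: no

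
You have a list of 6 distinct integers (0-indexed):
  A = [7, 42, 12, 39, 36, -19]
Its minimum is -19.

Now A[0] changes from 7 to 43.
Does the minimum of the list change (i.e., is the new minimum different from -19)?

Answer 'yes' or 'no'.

Answer: no

Derivation:
Old min = -19
Change: A[0] 7 -> 43
Changed element was NOT the min; min changes only if 43 < -19.
New min = -19; changed? no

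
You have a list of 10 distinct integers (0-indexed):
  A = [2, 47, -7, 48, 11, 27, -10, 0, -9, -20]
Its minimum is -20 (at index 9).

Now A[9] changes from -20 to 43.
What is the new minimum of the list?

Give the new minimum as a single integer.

Old min = -20 (at index 9)
Change: A[9] -20 -> 43
Changed element WAS the min. Need to check: is 43 still <= all others?
  Min of remaining elements: -10
  New min = min(43, -10) = -10

Answer: -10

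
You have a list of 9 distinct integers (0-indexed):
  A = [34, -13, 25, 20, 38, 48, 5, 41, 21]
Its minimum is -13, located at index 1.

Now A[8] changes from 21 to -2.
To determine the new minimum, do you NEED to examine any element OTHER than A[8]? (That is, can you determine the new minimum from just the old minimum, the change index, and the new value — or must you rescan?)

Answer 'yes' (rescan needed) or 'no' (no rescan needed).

Answer: no

Derivation:
Old min = -13 at index 1
Change at index 8: 21 -> -2
Index 8 was NOT the min. New min = min(-13, -2). No rescan of other elements needed.
Needs rescan: no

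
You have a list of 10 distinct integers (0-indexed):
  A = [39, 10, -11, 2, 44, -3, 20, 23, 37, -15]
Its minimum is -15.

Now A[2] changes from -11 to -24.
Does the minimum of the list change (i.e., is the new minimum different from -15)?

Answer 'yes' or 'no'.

Old min = -15
Change: A[2] -11 -> -24
Changed element was NOT the min; min changes only if -24 < -15.
New min = -24; changed? yes

Answer: yes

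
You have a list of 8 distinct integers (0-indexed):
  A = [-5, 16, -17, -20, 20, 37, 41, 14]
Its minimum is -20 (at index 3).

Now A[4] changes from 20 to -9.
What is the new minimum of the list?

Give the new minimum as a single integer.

Old min = -20 (at index 3)
Change: A[4] 20 -> -9
Changed element was NOT the old min.
  New min = min(old_min, new_val) = min(-20, -9) = -20

Answer: -20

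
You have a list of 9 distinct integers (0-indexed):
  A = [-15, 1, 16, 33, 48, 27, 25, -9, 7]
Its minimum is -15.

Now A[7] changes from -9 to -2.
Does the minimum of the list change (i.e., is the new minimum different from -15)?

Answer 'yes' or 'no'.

Old min = -15
Change: A[7] -9 -> -2
Changed element was NOT the min; min changes only if -2 < -15.
New min = -15; changed? no

Answer: no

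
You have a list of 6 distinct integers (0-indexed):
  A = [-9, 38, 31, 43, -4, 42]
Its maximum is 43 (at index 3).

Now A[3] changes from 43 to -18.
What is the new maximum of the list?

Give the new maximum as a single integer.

Old max = 43 (at index 3)
Change: A[3] 43 -> -18
Changed element WAS the max -> may need rescan.
  Max of remaining elements: 42
  New max = max(-18, 42) = 42

Answer: 42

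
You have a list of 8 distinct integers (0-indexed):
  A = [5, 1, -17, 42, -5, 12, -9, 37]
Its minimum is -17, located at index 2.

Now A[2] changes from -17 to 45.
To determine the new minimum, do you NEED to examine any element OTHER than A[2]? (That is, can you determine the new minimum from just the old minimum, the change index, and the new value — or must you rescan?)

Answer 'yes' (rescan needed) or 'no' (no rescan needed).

Answer: yes

Derivation:
Old min = -17 at index 2
Change at index 2: -17 -> 45
Index 2 WAS the min and new value 45 > old min -17. Must rescan other elements to find the new min.
Needs rescan: yes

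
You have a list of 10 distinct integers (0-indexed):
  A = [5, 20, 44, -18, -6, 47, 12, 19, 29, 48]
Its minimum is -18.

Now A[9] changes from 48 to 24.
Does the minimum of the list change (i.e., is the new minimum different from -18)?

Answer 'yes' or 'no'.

Old min = -18
Change: A[9] 48 -> 24
Changed element was NOT the min; min changes only if 24 < -18.
New min = -18; changed? no

Answer: no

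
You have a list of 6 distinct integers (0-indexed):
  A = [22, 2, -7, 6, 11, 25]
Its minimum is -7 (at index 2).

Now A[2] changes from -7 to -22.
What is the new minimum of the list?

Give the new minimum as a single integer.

Old min = -7 (at index 2)
Change: A[2] -7 -> -22
Changed element WAS the min. Need to check: is -22 still <= all others?
  Min of remaining elements: 2
  New min = min(-22, 2) = -22

Answer: -22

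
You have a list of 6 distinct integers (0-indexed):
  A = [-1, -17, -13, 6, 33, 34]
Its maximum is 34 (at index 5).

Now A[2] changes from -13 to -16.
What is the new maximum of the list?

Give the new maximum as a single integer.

Answer: 34

Derivation:
Old max = 34 (at index 5)
Change: A[2] -13 -> -16
Changed element was NOT the old max.
  New max = max(old_max, new_val) = max(34, -16) = 34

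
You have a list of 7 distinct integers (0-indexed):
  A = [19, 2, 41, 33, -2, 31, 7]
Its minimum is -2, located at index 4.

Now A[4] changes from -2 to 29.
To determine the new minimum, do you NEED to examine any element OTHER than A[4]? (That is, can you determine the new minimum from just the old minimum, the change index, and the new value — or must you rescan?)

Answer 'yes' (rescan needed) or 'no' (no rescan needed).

Answer: yes

Derivation:
Old min = -2 at index 4
Change at index 4: -2 -> 29
Index 4 WAS the min and new value 29 > old min -2. Must rescan other elements to find the new min.
Needs rescan: yes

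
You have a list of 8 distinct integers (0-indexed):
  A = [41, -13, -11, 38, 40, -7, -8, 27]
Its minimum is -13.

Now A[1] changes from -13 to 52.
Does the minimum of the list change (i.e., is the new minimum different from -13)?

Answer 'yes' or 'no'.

Old min = -13
Change: A[1] -13 -> 52
Changed element was the min; new min must be rechecked.
New min = -11; changed? yes

Answer: yes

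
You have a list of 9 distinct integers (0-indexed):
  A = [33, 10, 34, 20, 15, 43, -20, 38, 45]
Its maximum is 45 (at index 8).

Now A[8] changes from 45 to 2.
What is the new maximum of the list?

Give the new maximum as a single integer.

Answer: 43

Derivation:
Old max = 45 (at index 8)
Change: A[8] 45 -> 2
Changed element WAS the max -> may need rescan.
  Max of remaining elements: 43
  New max = max(2, 43) = 43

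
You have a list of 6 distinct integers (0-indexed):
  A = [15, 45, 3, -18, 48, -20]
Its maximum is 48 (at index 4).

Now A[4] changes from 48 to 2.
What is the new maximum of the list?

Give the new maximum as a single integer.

Answer: 45

Derivation:
Old max = 48 (at index 4)
Change: A[4] 48 -> 2
Changed element WAS the max -> may need rescan.
  Max of remaining elements: 45
  New max = max(2, 45) = 45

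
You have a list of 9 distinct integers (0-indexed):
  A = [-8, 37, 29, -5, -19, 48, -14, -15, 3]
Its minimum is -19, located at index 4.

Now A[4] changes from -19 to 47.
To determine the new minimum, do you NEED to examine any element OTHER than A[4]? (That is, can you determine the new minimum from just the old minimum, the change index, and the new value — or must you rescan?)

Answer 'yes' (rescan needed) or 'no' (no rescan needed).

Old min = -19 at index 4
Change at index 4: -19 -> 47
Index 4 WAS the min and new value 47 > old min -19. Must rescan other elements to find the new min.
Needs rescan: yes

Answer: yes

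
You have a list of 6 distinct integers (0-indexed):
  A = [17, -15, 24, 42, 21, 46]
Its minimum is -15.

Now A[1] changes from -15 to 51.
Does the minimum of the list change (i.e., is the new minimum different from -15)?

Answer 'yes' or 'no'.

Old min = -15
Change: A[1] -15 -> 51
Changed element was the min; new min must be rechecked.
New min = 17; changed? yes

Answer: yes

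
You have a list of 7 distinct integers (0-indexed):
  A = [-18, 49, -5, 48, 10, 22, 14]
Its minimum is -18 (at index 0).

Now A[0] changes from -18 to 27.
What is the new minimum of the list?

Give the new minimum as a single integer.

Answer: -5

Derivation:
Old min = -18 (at index 0)
Change: A[0] -18 -> 27
Changed element WAS the min. Need to check: is 27 still <= all others?
  Min of remaining elements: -5
  New min = min(27, -5) = -5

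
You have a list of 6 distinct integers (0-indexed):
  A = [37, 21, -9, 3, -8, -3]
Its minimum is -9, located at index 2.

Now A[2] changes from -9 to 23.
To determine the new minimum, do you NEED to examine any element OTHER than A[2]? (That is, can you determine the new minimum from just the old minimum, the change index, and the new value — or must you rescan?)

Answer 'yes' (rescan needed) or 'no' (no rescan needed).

Old min = -9 at index 2
Change at index 2: -9 -> 23
Index 2 WAS the min and new value 23 > old min -9. Must rescan other elements to find the new min.
Needs rescan: yes

Answer: yes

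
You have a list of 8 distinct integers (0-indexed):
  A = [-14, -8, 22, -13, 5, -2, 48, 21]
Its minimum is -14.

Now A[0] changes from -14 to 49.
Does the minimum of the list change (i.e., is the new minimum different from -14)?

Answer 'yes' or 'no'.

Answer: yes

Derivation:
Old min = -14
Change: A[0] -14 -> 49
Changed element was the min; new min must be rechecked.
New min = -13; changed? yes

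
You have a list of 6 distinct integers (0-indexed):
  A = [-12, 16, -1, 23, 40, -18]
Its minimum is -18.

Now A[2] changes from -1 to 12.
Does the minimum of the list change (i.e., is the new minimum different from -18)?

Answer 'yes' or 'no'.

Old min = -18
Change: A[2] -1 -> 12
Changed element was NOT the min; min changes only if 12 < -18.
New min = -18; changed? no

Answer: no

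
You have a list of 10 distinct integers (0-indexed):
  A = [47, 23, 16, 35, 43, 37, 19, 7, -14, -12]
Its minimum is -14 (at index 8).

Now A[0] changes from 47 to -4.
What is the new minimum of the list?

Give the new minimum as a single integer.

Old min = -14 (at index 8)
Change: A[0] 47 -> -4
Changed element was NOT the old min.
  New min = min(old_min, new_val) = min(-14, -4) = -14

Answer: -14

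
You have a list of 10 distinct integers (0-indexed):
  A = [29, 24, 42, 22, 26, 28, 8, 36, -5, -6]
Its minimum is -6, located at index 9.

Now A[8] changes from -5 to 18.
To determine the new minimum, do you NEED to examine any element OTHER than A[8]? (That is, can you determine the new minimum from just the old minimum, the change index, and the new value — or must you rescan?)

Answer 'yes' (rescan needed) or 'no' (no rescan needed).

Old min = -6 at index 9
Change at index 8: -5 -> 18
Index 8 was NOT the min. New min = min(-6, 18). No rescan of other elements needed.
Needs rescan: no

Answer: no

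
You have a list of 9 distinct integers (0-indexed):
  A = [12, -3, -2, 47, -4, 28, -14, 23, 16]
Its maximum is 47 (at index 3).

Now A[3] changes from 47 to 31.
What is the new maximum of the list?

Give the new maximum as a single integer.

Old max = 47 (at index 3)
Change: A[3] 47 -> 31
Changed element WAS the max -> may need rescan.
  Max of remaining elements: 28
  New max = max(31, 28) = 31

Answer: 31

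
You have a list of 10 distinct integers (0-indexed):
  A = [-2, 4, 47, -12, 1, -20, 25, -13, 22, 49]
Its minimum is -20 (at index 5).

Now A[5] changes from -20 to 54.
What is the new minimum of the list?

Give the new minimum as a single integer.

Old min = -20 (at index 5)
Change: A[5] -20 -> 54
Changed element WAS the min. Need to check: is 54 still <= all others?
  Min of remaining elements: -13
  New min = min(54, -13) = -13

Answer: -13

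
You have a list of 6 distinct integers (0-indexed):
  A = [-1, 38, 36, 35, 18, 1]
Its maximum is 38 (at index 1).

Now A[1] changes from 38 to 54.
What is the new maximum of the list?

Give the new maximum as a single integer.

Answer: 54

Derivation:
Old max = 38 (at index 1)
Change: A[1] 38 -> 54
Changed element WAS the max -> may need rescan.
  Max of remaining elements: 36
  New max = max(54, 36) = 54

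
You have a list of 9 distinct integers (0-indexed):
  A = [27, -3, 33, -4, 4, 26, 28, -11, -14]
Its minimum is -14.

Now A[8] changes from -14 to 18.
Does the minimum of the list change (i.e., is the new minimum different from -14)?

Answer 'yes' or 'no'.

Answer: yes

Derivation:
Old min = -14
Change: A[8] -14 -> 18
Changed element was the min; new min must be rechecked.
New min = -11; changed? yes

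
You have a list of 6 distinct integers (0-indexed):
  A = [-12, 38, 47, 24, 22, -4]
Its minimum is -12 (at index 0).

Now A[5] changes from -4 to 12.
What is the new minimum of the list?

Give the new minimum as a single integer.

Old min = -12 (at index 0)
Change: A[5] -4 -> 12
Changed element was NOT the old min.
  New min = min(old_min, new_val) = min(-12, 12) = -12

Answer: -12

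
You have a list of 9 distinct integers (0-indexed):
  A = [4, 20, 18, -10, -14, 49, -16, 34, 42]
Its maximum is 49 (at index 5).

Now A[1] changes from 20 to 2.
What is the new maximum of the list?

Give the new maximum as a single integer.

Old max = 49 (at index 5)
Change: A[1] 20 -> 2
Changed element was NOT the old max.
  New max = max(old_max, new_val) = max(49, 2) = 49

Answer: 49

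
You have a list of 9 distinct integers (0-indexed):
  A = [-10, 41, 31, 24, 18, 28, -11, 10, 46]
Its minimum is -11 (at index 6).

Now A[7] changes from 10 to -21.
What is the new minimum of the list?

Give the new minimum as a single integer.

Old min = -11 (at index 6)
Change: A[7] 10 -> -21
Changed element was NOT the old min.
  New min = min(old_min, new_val) = min(-11, -21) = -21

Answer: -21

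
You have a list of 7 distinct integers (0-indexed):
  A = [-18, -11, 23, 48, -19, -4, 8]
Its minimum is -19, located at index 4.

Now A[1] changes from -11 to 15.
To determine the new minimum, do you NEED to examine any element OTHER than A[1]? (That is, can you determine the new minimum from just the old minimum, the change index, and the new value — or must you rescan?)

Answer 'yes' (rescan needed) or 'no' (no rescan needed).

Old min = -19 at index 4
Change at index 1: -11 -> 15
Index 1 was NOT the min. New min = min(-19, 15). No rescan of other elements needed.
Needs rescan: no

Answer: no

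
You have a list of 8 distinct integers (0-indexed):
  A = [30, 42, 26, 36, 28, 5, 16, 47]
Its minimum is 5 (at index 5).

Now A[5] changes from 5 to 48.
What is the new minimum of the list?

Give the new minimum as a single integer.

Old min = 5 (at index 5)
Change: A[5] 5 -> 48
Changed element WAS the min. Need to check: is 48 still <= all others?
  Min of remaining elements: 16
  New min = min(48, 16) = 16

Answer: 16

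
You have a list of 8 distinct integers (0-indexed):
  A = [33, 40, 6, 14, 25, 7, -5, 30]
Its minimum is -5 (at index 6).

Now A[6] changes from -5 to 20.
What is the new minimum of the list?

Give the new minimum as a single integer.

Old min = -5 (at index 6)
Change: A[6] -5 -> 20
Changed element WAS the min. Need to check: is 20 still <= all others?
  Min of remaining elements: 6
  New min = min(20, 6) = 6

Answer: 6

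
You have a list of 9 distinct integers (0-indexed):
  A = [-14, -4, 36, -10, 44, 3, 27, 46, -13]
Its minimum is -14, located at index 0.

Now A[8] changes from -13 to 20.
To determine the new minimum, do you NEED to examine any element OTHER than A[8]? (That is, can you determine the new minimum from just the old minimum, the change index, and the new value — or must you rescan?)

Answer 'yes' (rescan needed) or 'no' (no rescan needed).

Old min = -14 at index 0
Change at index 8: -13 -> 20
Index 8 was NOT the min. New min = min(-14, 20). No rescan of other elements needed.
Needs rescan: no

Answer: no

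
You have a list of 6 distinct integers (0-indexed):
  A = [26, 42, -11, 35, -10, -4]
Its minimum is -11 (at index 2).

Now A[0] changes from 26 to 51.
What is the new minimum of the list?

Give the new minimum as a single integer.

Answer: -11

Derivation:
Old min = -11 (at index 2)
Change: A[0] 26 -> 51
Changed element was NOT the old min.
  New min = min(old_min, new_val) = min(-11, 51) = -11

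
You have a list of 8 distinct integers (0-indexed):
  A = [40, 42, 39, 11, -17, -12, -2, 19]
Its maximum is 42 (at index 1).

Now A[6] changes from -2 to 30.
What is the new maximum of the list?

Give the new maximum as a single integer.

Answer: 42

Derivation:
Old max = 42 (at index 1)
Change: A[6] -2 -> 30
Changed element was NOT the old max.
  New max = max(old_max, new_val) = max(42, 30) = 42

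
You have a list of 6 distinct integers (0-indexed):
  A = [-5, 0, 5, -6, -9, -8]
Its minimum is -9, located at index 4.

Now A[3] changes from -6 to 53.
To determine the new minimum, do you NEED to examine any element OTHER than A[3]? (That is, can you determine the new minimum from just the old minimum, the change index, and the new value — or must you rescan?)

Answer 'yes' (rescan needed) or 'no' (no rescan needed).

Answer: no

Derivation:
Old min = -9 at index 4
Change at index 3: -6 -> 53
Index 3 was NOT the min. New min = min(-9, 53). No rescan of other elements needed.
Needs rescan: no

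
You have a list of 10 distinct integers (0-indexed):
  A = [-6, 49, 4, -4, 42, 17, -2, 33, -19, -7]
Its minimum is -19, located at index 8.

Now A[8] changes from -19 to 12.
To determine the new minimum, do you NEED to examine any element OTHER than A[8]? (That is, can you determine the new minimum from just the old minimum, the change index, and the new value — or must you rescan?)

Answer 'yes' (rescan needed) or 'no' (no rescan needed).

Answer: yes

Derivation:
Old min = -19 at index 8
Change at index 8: -19 -> 12
Index 8 WAS the min and new value 12 > old min -19. Must rescan other elements to find the new min.
Needs rescan: yes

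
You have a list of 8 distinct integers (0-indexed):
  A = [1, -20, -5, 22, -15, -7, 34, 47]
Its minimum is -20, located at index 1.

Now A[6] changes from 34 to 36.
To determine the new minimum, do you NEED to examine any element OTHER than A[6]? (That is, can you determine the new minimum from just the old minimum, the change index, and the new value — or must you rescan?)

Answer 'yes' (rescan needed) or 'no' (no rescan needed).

Old min = -20 at index 1
Change at index 6: 34 -> 36
Index 6 was NOT the min. New min = min(-20, 36). No rescan of other elements needed.
Needs rescan: no

Answer: no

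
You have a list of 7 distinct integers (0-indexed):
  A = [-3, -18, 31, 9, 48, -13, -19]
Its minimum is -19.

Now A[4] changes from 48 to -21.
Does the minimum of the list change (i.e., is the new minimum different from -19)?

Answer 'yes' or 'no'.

Answer: yes

Derivation:
Old min = -19
Change: A[4] 48 -> -21
Changed element was NOT the min; min changes only if -21 < -19.
New min = -21; changed? yes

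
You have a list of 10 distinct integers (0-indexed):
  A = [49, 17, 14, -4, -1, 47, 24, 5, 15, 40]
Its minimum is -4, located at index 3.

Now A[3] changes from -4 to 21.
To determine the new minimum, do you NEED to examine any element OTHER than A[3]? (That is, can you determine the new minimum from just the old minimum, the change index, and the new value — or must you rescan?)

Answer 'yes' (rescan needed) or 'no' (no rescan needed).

Old min = -4 at index 3
Change at index 3: -4 -> 21
Index 3 WAS the min and new value 21 > old min -4. Must rescan other elements to find the new min.
Needs rescan: yes

Answer: yes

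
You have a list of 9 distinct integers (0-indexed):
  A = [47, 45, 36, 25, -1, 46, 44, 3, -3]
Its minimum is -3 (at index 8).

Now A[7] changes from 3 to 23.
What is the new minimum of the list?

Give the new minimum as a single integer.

Answer: -3

Derivation:
Old min = -3 (at index 8)
Change: A[7] 3 -> 23
Changed element was NOT the old min.
  New min = min(old_min, new_val) = min(-3, 23) = -3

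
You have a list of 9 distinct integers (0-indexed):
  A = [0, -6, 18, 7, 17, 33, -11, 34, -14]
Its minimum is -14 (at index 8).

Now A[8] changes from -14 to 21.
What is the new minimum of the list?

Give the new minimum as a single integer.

Answer: -11

Derivation:
Old min = -14 (at index 8)
Change: A[8] -14 -> 21
Changed element WAS the min. Need to check: is 21 still <= all others?
  Min of remaining elements: -11
  New min = min(21, -11) = -11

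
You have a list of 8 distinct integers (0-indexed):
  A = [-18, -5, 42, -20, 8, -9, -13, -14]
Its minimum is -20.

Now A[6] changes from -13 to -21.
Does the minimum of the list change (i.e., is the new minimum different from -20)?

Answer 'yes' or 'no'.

Answer: yes

Derivation:
Old min = -20
Change: A[6] -13 -> -21
Changed element was NOT the min; min changes only if -21 < -20.
New min = -21; changed? yes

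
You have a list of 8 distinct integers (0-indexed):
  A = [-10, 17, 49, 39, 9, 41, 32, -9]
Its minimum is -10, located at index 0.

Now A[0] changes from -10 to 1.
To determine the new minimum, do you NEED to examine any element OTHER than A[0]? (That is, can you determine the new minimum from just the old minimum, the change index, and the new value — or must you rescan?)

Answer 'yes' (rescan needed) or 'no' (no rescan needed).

Old min = -10 at index 0
Change at index 0: -10 -> 1
Index 0 WAS the min and new value 1 > old min -10. Must rescan other elements to find the new min.
Needs rescan: yes

Answer: yes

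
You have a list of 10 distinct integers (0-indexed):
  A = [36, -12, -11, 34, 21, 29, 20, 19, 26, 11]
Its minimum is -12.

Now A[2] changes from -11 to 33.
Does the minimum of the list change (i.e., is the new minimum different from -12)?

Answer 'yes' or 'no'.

Old min = -12
Change: A[2] -11 -> 33
Changed element was NOT the min; min changes only if 33 < -12.
New min = -12; changed? no

Answer: no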